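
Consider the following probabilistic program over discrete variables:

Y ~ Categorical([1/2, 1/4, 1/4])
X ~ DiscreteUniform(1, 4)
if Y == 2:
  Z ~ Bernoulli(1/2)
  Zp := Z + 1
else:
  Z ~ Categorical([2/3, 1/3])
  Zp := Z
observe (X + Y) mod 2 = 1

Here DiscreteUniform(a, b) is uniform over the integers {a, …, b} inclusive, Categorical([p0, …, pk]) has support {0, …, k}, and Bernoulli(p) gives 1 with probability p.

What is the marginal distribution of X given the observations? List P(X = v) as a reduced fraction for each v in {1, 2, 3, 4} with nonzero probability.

P(X=1) = 3/8, P(X=2) = 1/8, P(X=3) = 3/8, P(X=4) = 1/8

Enumerate traces; 12 have nonzero weight after conditioning:
  (Y=0, X=1, Z=0) weight 1/12
  (Y=0, X=1, Z=1) weight 1/24
  (Y=0, X=3, Z=0) weight 1/12
  (Y=0, X=3, Z=1) weight 1/24
  (Y=1, X=2, Z=0) weight 1/24
  (Y=1, X=2, Z=1) weight 1/48
  (Y=1, X=4, Z=0) weight 1/24
  (Y=1, X=4, Z=1) weight 1/48
  … 4 more
Group by X:
  weight(X=1) = 3/16
  weight(X=2) = 1/16
  weight(X=3) = 3/16
  weight(X=4) = 1/16
Total weight = 3/16 + 1/16 + 3/16 + 1/16 = 1/2
P(X=1 | obs) = 3/16 / 1/2 = 3/8
P(X=2 | obs) = 1/16 / 1/2 = 1/8
P(X=3 | obs) = 3/16 / 1/2 = 3/8
P(X=4 | obs) = 1/16 / 1/2 = 1/8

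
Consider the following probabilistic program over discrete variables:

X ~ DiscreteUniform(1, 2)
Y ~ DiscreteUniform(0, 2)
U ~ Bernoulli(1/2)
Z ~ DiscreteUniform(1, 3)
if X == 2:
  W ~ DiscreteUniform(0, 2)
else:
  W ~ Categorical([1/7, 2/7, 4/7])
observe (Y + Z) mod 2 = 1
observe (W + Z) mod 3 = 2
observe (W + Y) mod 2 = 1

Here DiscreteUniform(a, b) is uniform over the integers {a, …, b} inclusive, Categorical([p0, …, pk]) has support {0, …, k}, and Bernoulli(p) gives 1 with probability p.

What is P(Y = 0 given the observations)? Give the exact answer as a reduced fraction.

P(Y = 0 | obs) = 13/36

Enumerate traces; 12 have nonzero weight after conditioning:
  (X=1, Y=0, U=0, Z=1, W=1) weight 1/126
  (X=1, Y=0, U=1, Z=1, W=1) weight 1/126
  (X=1, Y=1, U=0, Z=2, W=0) weight 1/252
  (X=1, Y=1, U=1, Z=2, W=0) weight 1/252
  (X=1, Y=2, U=0, Z=1, W=1) weight 1/126
  (X=1, Y=2, U=1, Z=1, W=1) weight 1/126
  (X=2, Y=0, U=0, Z=1, W=1) weight 1/108
  (X=2, Y=0, U=1, Z=1, W=1) weight 1/108
  … 4 more
Group by Y:
  weight(Y=0) = 13/378
  weight(Y=1) = 5/189
  weight(Y=2) = 13/378
Total weight = 13/378 + 5/189 + 13/378 = 2/21
P(Y=0 | obs) = 13/378 / 2/21 = 13/36
P(Y=1 | obs) = 5/189 / 2/21 = 5/18
P(Y=2 | obs) = 13/378 / 2/21 = 13/36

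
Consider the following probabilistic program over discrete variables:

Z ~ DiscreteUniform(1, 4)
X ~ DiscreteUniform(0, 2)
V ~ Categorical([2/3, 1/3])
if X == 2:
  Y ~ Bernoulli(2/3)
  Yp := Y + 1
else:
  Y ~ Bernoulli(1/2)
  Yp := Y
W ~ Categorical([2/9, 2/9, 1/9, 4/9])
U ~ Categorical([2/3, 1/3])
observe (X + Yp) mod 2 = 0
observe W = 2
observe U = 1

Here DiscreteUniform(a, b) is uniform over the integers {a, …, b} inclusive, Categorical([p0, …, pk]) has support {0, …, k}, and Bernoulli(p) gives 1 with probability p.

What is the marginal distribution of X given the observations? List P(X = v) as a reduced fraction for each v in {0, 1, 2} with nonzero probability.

P(X=0) = 3/10, P(X=1) = 3/10, P(X=2) = 2/5

Enumerate traces; 24 have nonzero weight after conditioning:
  (Z=1, X=0, V=0, Y=0, W=2, U=1) weight 1/972
  (Z=1, X=0, V=1, Y=0, W=2, U=1) weight 1/1944
  (Z=1, X=1, V=0, Y=1, W=2, U=1) weight 1/972
  (Z=1, X=1, V=1, Y=1, W=2, U=1) weight 1/1944
  (Z=1, X=2, V=0, Y=1, W=2, U=1) weight 1/729
  (Z=1, X=2, V=1, Y=1, W=2, U=1) weight 1/1458
  (Z=2, X=0, V=0, Y=0, W=2, U=1) weight 1/972
  (Z=2, X=0, V=1, Y=0, W=2, U=1) weight 1/1944
  … 16 more
Group by X:
  weight(X=0) = 1/162
  weight(X=1) = 1/162
  weight(X=2) = 2/243
Total weight = 1/162 + 1/162 + 2/243 = 5/243
P(X=0 | obs) = 1/162 / 5/243 = 3/10
P(X=1 | obs) = 1/162 / 5/243 = 3/10
P(X=2 | obs) = 2/243 / 5/243 = 2/5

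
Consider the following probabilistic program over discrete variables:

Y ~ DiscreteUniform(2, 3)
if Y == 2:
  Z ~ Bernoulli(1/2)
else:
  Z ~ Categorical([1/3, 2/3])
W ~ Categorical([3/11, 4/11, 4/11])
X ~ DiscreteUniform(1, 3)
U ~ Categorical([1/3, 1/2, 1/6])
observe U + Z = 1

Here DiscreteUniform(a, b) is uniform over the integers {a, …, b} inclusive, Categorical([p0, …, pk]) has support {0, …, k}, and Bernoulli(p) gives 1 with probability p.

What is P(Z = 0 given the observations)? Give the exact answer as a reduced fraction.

Enumerate traces; 36 have nonzero weight after conditioning:
  (Y=2, Z=0, W=0, X=1, U=1) weight 1/88
  (Y=2, Z=0, W=0, X=2, U=1) weight 1/88
  (Y=2, Z=0, W=0, X=3, U=1) weight 1/88
  (Y=2, Z=0, W=1, X=1, U=1) weight 1/66
  (Y=2, Z=0, W=1, X=2, U=1) weight 1/66
  (Y=2, Z=0, W=1, X=3, U=1) weight 1/66
  (Y=2, Z=0, W=2, X=1, U=1) weight 1/66
  (Y=2, Z=0, W=2, X=2, U=1) weight 1/66
  (Y=2, Z=1, W=0, X=1, U=0) weight 1/132
  … 27 more
Group by Z:
  weight(Z=0) = 5/24
  weight(Z=1) = 7/36
Total weight = 5/24 + 7/36 = 29/72
P(Z=0 | obs) = 5/24 / 29/72 = 15/29
P(Z=1 | obs) = 7/36 / 29/72 = 14/29

P(Z = 0 | obs) = 15/29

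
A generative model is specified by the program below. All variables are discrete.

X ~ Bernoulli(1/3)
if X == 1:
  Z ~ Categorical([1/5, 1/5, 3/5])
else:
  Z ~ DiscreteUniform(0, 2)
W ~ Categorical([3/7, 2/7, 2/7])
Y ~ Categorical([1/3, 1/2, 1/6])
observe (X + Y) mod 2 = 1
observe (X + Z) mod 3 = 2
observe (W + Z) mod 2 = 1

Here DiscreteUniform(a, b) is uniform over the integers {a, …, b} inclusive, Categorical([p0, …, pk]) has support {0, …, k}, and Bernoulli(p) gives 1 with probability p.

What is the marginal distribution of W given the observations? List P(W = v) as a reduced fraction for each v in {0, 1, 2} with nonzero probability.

Enumerate traces; 5 have nonzero weight after conditioning:
  (X=0, Z=2, W=1, Y=1) weight 2/63
  (X=1, Z=1, W=0, Y=0) weight 1/105
  (X=1, Z=1, W=0, Y=2) weight 1/210
  (X=1, Z=1, W=2, Y=0) weight 2/315
  (X=1, Z=1, W=2, Y=2) weight 1/315
Group by W:
  weight(W=0) = 1/70
  weight(W=1) = 2/63
  weight(W=2) = 1/105
Total weight = 1/70 + 2/63 + 1/105 = 1/18
P(W=0 | obs) = 1/70 / 1/18 = 9/35
P(W=1 | obs) = 2/63 / 1/18 = 4/7
P(W=2 | obs) = 1/105 / 1/18 = 6/35

P(W=0) = 9/35, P(W=1) = 4/7, P(W=2) = 6/35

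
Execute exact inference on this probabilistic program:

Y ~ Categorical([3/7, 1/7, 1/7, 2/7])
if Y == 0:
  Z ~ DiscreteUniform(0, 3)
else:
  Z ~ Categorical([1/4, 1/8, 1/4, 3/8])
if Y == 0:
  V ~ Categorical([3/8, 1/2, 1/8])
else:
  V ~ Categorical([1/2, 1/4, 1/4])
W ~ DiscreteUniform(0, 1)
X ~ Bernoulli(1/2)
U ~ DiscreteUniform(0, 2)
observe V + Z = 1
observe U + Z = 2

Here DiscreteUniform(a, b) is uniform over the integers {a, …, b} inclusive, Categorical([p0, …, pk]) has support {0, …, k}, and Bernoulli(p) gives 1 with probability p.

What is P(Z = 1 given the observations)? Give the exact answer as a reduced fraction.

Enumerate traces; 32 have nonzero weight after conditioning:
  (Y=0, Z=0, V=1, W=0, X=0, U=2) weight 1/224
  (Y=0, Z=0, V=1, W=0, X=1, U=2) weight 1/224
  (Y=0, Z=0, V=1, W=1, X=0, U=2) weight 1/224
  (Y=0, Z=0, V=1, W=1, X=1, U=2) weight 1/224
  (Y=0, Z=1, V=0, W=0, X=0, U=1) weight 3/896
  (Y=0, Z=1, V=0, W=0, X=1, U=1) weight 3/896
  (Y=0, Z=1, V=0, W=1, X=0, U=1) weight 3/896
  (Y=0, Z=1, V=0, W=1, X=1, U=1) weight 3/896
  … 24 more
Group by Z:
  weight(Z=0) = 5/168
  weight(Z=1) = 17/672
Total weight = 5/168 + 17/672 = 37/672
P(Z=0 | obs) = 5/168 / 37/672 = 20/37
P(Z=1 | obs) = 17/672 / 37/672 = 17/37

P(Z = 1 | obs) = 17/37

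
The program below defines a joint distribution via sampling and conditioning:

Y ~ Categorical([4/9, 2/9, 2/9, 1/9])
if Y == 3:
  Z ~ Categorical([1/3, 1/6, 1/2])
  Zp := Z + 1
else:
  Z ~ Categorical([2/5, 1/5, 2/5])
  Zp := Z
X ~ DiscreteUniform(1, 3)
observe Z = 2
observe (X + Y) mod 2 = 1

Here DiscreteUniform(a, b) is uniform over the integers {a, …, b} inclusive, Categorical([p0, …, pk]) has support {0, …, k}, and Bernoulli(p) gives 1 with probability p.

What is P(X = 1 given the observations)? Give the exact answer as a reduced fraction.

P(X = 1 | obs) = 24/61

Enumerate traces; 6 have nonzero weight after conditioning:
  (Y=0, Z=2, X=1) weight 8/135
  (Y=0, Z=2, X=3) weight 8/135
  (Y=1, Z=2, X=2) weight 4/135
  (Y=2, Z=2, X=1) weight 4/135
  (Y=2, Z=2, X=3) weight 4/135
  (Y=3, Z=2, X=2) weight 1/54
Group by X:
  weight(X=1) = 4/45
  weight(X=2) = 13/270
  weight(X=3) = 4/45
Total weight = 4/45 + 13/270 + 4/45 = 61/270
P(X=1 | obs) = 4/45 / 61/270 = 24/61
P(X=2 | obs) = 13/270 / 61/270 = 13/61
P(X=3 | obs) = 4/45 / 61/270 = 24/61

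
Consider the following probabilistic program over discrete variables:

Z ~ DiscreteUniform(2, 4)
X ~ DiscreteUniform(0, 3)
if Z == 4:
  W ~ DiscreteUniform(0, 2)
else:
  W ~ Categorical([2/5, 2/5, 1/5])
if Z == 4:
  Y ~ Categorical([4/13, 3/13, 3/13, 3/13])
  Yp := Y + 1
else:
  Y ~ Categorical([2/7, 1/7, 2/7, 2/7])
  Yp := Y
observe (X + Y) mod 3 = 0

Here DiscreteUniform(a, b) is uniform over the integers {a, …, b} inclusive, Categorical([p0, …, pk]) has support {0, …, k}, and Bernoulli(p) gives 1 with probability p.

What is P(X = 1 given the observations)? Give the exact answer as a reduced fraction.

Enumerate traces; 54 have nonzero weight after conditioning:
  (Z=2, X=0, W=0, Y=0) weight 1/105
  (Z=2, X=0, W=0, Y=3) weight 1/105
  (Z=2, X=0, W=1, Y=0) weight 1/105
  (Z=2, X=0, W=1, Y=3) weight 1/105
  (Z=2, X=0, W=2, Y=0) weight 1/210
  (Z=2, X=0, W=2, Y=3) weight 1/210
  (Z=2, X=1, W=0, Y=2) weight 1/105
  (Z=2, X=1, W=1, Y=2) weight 1/105
  (Z=2, X=2, W=0, Y=1) weight 1/210
  (Z=2, X=3, W=0, Y=0) weight 1/105
  … 44 more
Group by X:
  weight(X=0) = 51/364
  weight(X=1) = 73/1092
  weight(X=2) = 47/1092
  weight(X=3) = 51/364
Total weight = 51/364 + 73/1092 + 47/1092 + 51/364 = 71/182
P(X=0 | obs) = 51/364 / 71/182 = 51/142
P(X=1 | obs) = 73/1092 / 71/182 = 73/426
P(X=2 | obs) = 47/1092 / 71/182 = 47/426
P(X=3 | obs) = 51/364 / 71/182 = 51/142

P(X = 1 | obs) = 73/426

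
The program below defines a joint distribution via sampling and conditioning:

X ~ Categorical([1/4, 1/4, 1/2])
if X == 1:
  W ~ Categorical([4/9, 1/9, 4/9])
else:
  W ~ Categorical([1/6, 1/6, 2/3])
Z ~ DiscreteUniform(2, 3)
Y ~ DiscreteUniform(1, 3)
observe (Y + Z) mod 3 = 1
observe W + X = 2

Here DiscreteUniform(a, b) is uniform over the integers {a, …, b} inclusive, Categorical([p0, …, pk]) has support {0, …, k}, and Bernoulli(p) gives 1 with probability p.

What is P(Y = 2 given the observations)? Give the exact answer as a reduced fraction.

Enumerate traces; 6 have nonzero weight after conditioning:
  (X=0, W=2, Z=2, Y=2) weight 1/36
  (X=0, W=2, Z=3, Y=1) weight 1/36
  (X=1, W=1, Z=2, Y=2) weight 1/216
  (X=1, W=1, Z=3, Y=1) weight 1/216
  (X=2, W=0, Z=2, Y=2) weight 1/72
  (X=2, W=0, Z=3, Y=1) weight 1/72
Group by Y:
  weight(Y=1) = 5/108
  weight(Y=2) = 5/108
Total weight = 5/108 + 5/108 = 5/54
P(Y=1 | obs) = 5/108 / 5/54 = 1/2
P(Y=2 | obs) = 5/108 / 5/54 = 1/2

P(Y = 2 | obs) = 1/2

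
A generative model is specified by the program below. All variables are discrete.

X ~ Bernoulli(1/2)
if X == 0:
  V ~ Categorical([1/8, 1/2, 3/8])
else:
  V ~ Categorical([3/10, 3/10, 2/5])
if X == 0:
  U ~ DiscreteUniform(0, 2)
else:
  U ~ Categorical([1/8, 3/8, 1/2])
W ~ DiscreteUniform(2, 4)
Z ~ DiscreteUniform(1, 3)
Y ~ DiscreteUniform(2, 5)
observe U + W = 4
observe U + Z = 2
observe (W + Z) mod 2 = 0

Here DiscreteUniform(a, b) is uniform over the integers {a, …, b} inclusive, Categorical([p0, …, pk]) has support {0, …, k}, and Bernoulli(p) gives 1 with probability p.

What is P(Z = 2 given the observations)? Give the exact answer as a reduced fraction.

Enumerate traces; 48 have nonzero weight after conditioning:
  (X=0, V=0, U=0, W=4, Z=2, Y=2) weight 1/1728
  (X=0, V=0, U=0, W=4, Z=2, Y=3) weight 1/1728
  (X=0, V=0, U=0, W=4, Z=2, Y=4) weight 1/1728
  (X=0, V=0, U=0, W=4, Z=2, Y=5) weight 1/1728
  (X=0, V=0, U=1, W=3, Z=1, Y=2) weight 1/1728
  (X=0, V=0, U=1, W=3, Z=1, Y=3) weight 1/1728
  (X=0, V=0, U=1, W=3, Z=1, Y=4) weight 1/1728
  (X=0, V=0, U=1, W=3, Z=1, Y=5) weight 1/1728
  … 40 more
Group by Z:
  weight(Z=1) = 17/432
  weight(Z=2) = 11/432
Total weight = 17/432 + 11/432 = 7/108
P(Z=1 | obs) = 17/432 / 7/108 = 17/28
P(Z=2 | obs) = 11/432 / 7/108 = 11/28

P(Z = 2 | obs) = 11/28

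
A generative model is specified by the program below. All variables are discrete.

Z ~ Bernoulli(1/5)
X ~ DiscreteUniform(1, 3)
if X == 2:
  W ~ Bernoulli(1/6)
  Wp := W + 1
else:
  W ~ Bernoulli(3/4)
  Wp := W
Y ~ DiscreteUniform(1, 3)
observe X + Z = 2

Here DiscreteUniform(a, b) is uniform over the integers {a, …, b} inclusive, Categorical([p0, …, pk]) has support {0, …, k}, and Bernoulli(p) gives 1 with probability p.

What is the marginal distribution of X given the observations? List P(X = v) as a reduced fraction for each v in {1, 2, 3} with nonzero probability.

Enumerate traces; 12 have nonzero weight after conditioning:
  (Z=0, X=2, W=0, Y=1) weight 2/27
  (Z=0, X=2, W=0, Y=2) weight 2/27
  (Z=0, X=2, W=0, Y=3) weight 2/27
  (Z=0, X=2, W=1, Y=1) weight 2/135
  (Z=0, X=2, W=1, Y=2) weight 2/135
  (Z=0, X=2, W=1, Y=3) weight 2/135
  (Z=1, X=1, W=0, Y=1) weight 1/180
  (Z=1, X=1, W=0, Y=2) weight 1/180
  … 4 more
Group by X:
  weight(X=1) = 1/15
  weight(X=2) = 4/15
Total weight = 1/15 + 4/15 = 1/3
P(X=1 | obs) = 1/15 / 1/3 = 1/5
P(X=2 | obs) = 4/15 / 1/3 = 4/5

P(X=1) = 1/5, P(X=2) = 4/5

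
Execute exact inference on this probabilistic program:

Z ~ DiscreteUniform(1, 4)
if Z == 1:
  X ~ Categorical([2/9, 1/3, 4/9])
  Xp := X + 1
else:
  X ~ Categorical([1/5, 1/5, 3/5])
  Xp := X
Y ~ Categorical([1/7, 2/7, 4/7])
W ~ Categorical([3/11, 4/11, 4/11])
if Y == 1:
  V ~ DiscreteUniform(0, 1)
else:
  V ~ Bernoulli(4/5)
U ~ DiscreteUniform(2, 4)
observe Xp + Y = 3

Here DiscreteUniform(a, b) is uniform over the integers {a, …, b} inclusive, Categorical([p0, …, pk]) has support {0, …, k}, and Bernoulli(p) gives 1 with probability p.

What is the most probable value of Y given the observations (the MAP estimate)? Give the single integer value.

argmax_v P(Y = v | obs) = 1

Enumerate traces; 162 have nonzero weight after conditioning:
  (Z=1, X=0, Y=2, W=0, V=0, U=2) weight 2/3465
  (Z=1, X=0, Y=2, W=0, V=0, U=3) weight 2/3465
  (Z=1, X=0, Y=2, W=0, V=0, U=4) weight 2/3465
  (Z=1, X=0, Y=2, W=0, V=1, U=2) weight 8/3465
  (Z=1, X=0, Y=2, W=0, V=1, U=3) weight 8/3465
  (Z=1, X=0, Y=2, W=0, V=1, U=4) weight 8/3465
  (Z=1, X=0, Y=2, W=1, V=0, U=2) weight 8/10395
  (Z=1, X=0, Y=2, W=1, V=0, U=3) weight 8/10395
  (Z=1, X=1, Y=1, W=0, V=0, U=2) weight 1/924
  (Z=1, X=2, Y=0, W=0, V=0, U=2) weight 1/3465
  … 152 more
Group by Y:
  weight(Y=0) = 1/63
  weight(Y=1) = 16/105
  weight(Y=2) = 37/315
Total weight = 1/63 + 16/105 + 37/315 = 2/7
P(Y=0 | obs) = 1/63 / 2/7 = 1/18
P(Y=1 | obs) = 16/105 / 2/7 = 8/15
P(Y=2 | obs) = 37/315 / 2/7 = 37/90
argmax = 1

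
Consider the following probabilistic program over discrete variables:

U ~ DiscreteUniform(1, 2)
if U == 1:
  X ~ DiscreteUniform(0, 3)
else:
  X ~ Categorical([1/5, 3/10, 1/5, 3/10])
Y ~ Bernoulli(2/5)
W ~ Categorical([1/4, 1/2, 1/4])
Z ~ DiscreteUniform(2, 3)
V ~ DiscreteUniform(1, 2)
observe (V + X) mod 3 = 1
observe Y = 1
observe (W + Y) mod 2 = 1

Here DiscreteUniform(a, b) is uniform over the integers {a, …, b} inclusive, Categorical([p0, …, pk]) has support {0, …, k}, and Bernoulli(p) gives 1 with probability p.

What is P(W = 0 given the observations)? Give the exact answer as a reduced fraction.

Enumerate traces; 24 have nonzero weight after conditioning:
  (U=1, X=0, Y=1, W=0, Z=2, V=1) weight 1/320
  (U=1, X=0, Y=1, W=0, Z=3, V=1) weight 1/320
  (U=1, X=0, Y=1, W=2, Z=2, V=1) weight 1/320
  (U=1, X=0, Y=1, W=2, Z=3, V=1) weight 1/320
  (U=1, X=2, Y=1, W=0, Z=2, V=2) weight 1/320
  (U=1, X=2, Y=1, W=0, Z=3, V=2) weight 1/320
  (U=1, X=2, Y=1, W=2, Z=2, V=2) weight 1/320
  (U=1, X=2, Y=1, W=2, Z=3, V=2) weight 1/320
  … 16 more
Group by W:
  weight(W=0) = 29/800
  weight(W=2) = 29/800
Total weight = 29/800 + 29/800 = 29/400
P(W=0 | obs) = 29/800 / 29/400 = 1/2
P(W=2 | obs) = 29/800 / 29/400 = 1/2

P(W = 0 | obs) = 1/2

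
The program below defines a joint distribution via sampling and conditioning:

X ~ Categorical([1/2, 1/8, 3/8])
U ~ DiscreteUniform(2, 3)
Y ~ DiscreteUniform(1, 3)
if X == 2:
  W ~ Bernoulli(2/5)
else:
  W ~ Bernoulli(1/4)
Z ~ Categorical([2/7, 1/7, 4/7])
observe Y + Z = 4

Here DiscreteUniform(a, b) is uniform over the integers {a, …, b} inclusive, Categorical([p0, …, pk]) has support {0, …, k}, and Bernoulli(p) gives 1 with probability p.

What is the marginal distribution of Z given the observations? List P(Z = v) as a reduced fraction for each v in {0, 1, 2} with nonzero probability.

Enumerate traces; 24 have nonzero weight after conditioning:
  (X=0, U=2, Y=2, W=0, Z=2) weight 1/28
  (X=0, U=2, Y=2, W=1, Z=2) weight 1/84
  (X=0, U=2, Y=3, W=0, Z=1) weight 1/112
  (X=0, U=2, Y=3, W=1, Z=1) weight 1/336
  (X=0, U=3, Y=2, W=0, Z=2) weight 1/28
  (X=0, U=3, Y=2, W=1, Z=2) weight 1/84
  (X=0, U=3, Y=3, W=0, Z=1) weight 1/112
  (X=0, U=3, Y=3, W=1, Z=1) weight 1/336
  … 16 more
Group by Z:
  weight(Z=1) = 1/21
  weight(Z=2) = 4/21
Total weight = 1/21 + 4/21 = 5/21
P(Z=1 | obs) = 1/21 / 5/21 = 1/5
P(Z=2 | obs) = 4/21 / 5/21 = 4/5

P(Z=1) = 1/5, P(Z=2) = 4/5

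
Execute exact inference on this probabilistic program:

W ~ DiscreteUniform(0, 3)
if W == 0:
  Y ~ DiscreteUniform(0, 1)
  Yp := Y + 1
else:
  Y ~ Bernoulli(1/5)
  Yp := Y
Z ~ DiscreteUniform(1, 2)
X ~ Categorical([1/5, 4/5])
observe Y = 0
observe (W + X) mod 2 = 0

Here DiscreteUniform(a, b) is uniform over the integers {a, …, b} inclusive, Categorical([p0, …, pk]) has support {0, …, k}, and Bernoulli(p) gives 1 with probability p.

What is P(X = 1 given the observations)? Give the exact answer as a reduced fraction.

Enumerate traces; 8 have nonzero weight after conditioning:
  (W=0, Y=0, Z=1, X=0) weight 1/80
  (W=0, Y=0, Z=2, X=0) weight 1/80
  (W=1, Y=0, Z=1, X=1) weight 2/25
  (W=1, Y=0, Z=2, X=1) weight 2/25
  (W=2, Y=0, Z=1, X=0) weight 1/50
  (W=2, Y=0, Z=2, X=0) weight 1/50
  (W=3, Y=0, Z=1, X=1) weight 2/25
  (W=3, Y=0, Z=2, X=1) weight 2/25
Group by X:
  weight(X=0) = 13/200
  weight(X=1) = 8/25
Total weight = 13/200 + 8/25 = 77/200
P(X=0 | obs) = 13/200 / 77/200 = 13/77
P(X=1 | obs) = 8/25 / 77/200 = 64/77

P(X = 1 | obs) = 64/77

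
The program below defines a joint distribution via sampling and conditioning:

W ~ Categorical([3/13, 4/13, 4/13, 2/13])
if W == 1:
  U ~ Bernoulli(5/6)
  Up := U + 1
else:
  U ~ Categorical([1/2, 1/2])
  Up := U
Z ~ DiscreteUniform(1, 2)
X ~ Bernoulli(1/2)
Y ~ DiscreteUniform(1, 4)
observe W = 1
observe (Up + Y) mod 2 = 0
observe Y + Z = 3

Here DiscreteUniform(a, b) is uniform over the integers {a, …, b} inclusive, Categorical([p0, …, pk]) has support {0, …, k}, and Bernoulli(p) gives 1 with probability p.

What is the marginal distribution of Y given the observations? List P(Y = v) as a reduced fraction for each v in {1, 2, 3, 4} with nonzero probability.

P(Y=1) = 1/6, P(Y=2) = 5/6

Enumerate traces; 4 have nonzero weight after conditioning:
  (W=1, U=0, Z=2, X=0, Y=1) weight 1/312
  (W=1, U=0, Z=2, X=1, Y=1) weight 1/312
  (W=1, U=1, Z=1, X=0, Y=2) weight 5/312
  (W=1, U=1, Z=1, X=1, Y=2) weight 5/312
Group by Y:
  weight(Y=1) = 1/156
  weight(Y=2) = 5/156
Total weight = 1/156 + 5/156 = 1/26
P(Y=1 | obs) = 1/156 / 1/26 = 1/6
P(Y=2 | obs) = 5/156 / 1/26 = 5/6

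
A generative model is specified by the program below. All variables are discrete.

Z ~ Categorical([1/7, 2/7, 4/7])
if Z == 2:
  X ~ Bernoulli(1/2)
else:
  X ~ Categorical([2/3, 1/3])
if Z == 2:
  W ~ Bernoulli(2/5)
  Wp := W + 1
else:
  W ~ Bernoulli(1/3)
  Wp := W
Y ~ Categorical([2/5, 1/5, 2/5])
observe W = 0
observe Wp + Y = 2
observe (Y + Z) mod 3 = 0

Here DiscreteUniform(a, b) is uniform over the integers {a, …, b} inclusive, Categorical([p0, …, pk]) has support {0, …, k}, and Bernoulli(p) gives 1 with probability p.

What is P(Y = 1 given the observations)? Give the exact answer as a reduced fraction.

Enumerate traces; 4 have nonzero weight after conditioning:
  (Z=1, X=0, W=0, Y=2) weight 16/315
  (Z=1, X=1, W=0, Y=2) weight 8/315
  (Z=2, X=0, W=0, Y=1) weight 6/175
  (Z=2, X=1, W=0, Y=1) weight 6/175
Group by Y:
  weight(Y=1) = 12/175
  weight(Y=2) = 8/105
Total weight = 12/175 + 8/105 = 76/525
P(Y=1 | obs) = 12/175 / 76/525 = 9/19
P(Y=2 | obs) = 8/105 / 76/525 = 10/19

P(Y = 1 | obs) = 9/19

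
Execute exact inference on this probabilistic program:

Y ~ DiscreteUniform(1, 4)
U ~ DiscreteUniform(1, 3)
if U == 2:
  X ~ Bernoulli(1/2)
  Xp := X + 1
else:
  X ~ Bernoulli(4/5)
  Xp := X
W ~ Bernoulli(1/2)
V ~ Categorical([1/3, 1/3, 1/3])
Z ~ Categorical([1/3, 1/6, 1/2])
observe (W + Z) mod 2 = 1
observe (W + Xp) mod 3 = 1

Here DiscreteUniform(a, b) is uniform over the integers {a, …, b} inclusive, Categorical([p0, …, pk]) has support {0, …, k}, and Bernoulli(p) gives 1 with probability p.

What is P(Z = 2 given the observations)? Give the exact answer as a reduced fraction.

Enumerate traces; 84 have nonzero weight after conditioning:
  (Y=1, U=1, X=0, W=1, V=0, Z=0) weight 1/1080
  (Y=1, U=1, X=0, W=1, V=0, Z=2) weight 1/720
  (Y=1, U=1, X=0, W=1, V=1, Z=0) weight 1/1080
  (Y=1, U=1, X=0, W=1, V=1, Z=2) weight 1/720
  (Y=1, U=1, X=0, W=1, V=2, Z=0) weight 1/1080
  (Y=1, U=1, X=0, W=1, V=2, Z=2) weight 1/720
  (Y=1, U=1, X=1, W=0, V=0, Z=1) weight 1/540
  (Y=1, U=1, X=1, W=0, V=1, Z=1) weight 1/540
  … 76 more
Group by Z:
  weight(Z=0) = 1/45
  weight(Z=1) = 7/120
  weight(Z=2) = 1/30
Total weight = 1/45 + 7/120 + 1/30 = 41/360
P(Z=0 | obs) = 1/45 / 41/360 = 8/41
P(Z=1 | obs) = 7/120 / 41/360 = 21/41
P(Z=2 | obs) = 1/30 / 41/360 = 12/41

P(Z = 2 | obs) = 12/41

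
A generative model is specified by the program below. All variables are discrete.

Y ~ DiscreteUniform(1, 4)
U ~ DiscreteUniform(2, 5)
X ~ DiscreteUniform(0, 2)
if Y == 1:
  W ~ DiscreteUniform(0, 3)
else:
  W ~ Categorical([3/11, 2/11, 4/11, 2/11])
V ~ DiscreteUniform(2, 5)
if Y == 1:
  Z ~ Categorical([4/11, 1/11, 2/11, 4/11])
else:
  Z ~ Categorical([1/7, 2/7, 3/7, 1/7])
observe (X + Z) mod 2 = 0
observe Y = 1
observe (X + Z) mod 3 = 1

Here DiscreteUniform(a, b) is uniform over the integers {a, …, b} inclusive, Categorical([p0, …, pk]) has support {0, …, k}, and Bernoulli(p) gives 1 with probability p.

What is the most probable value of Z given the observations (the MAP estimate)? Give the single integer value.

Enumerate traces; 128 have nonzero weight after conditioning:
  (Y=1, U=2, X=1, W=0, V=2, Z=3) weight 1/2112
  (Y=1, U=2, X=1, W=0, V=3, Z=3) weight 1/2112
  (Y=1, U=2, X=1, W=0, V=4, Z=3) weight 1/2112
  (Y=1, U=2, X=1, W=0, V=5, Z=3) weight 1/2112
  (Y=1, U=2, X=1, W=1, V=2, Z=3) weight 1/2112
  (Y=1, U=2, X=1, W=1, V=3, Z=3) weight 1/2112
  (Y=1, U=2, X=1, W=1, V=4, Z=3) weight 1/2112
  (Y=1, U=2, X=1, W=1, V=5, Z=3) weight 1/2112
  (Y=1, U=2, X=2, W=0, V=2, Z=2) weight 1/4224
  … 119 more
Group by Z:
  weight(Z=2) = 1/66
  weight(Z=3) = 1/33
Total weight = 1/66 + 1/33 = 1/22
P(Z=2 | obs) = 1/66 / 1/22 = 1/3
P(Z=3 | obs) = 1/33 / 1/22 = 2/3
argmax = 3

argmax_v P(Z = v | obs) = 3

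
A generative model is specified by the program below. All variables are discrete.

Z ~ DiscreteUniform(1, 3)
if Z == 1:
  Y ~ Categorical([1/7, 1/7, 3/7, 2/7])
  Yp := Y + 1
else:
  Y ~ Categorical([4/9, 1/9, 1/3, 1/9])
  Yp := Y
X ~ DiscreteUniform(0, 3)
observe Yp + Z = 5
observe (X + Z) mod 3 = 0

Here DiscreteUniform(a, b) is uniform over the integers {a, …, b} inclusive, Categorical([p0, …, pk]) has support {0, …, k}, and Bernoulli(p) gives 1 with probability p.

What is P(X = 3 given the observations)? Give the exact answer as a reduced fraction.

Enumerate traces; 4 have nonzero weight after conditioning:
  (Z=1, Y=3, X=2) weight 1/42
  (Z=2, Y=3, X=1) weight 1/108
  (Z=3, Y=2, X=0) weight 1/36
  (Z=3, Y=2, X=3) weight 1/36
Group by X:
  weight(X=0) = 1/36
  weight(X=1) = 1/108
  weight(X=2) = 1/42
  weight(X=3) = 1/36
Total weight = 1/36 + 1/108 + 1/42 + 1/36 = 67/756
P(X=0 | obs) = 1/36 / 67/756 = 21/67
P(X=1 | obs) = 1/108 / 67/756 = 7/67
P(X=2 | obs) = 1/42 / 67/756 = 18/67
P(X=3 | obs) = 1/36 / 67/756 = 21/67

P(X = 3 | obs) = 21/67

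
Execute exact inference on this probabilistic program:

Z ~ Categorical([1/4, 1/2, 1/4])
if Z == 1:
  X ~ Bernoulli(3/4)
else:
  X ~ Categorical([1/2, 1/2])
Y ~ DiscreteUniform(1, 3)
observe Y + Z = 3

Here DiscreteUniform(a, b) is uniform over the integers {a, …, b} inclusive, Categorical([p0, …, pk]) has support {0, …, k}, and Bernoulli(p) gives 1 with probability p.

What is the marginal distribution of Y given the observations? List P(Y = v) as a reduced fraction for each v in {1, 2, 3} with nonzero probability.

P(Y=1) = 1/4, P(Y=2) = 1/2, P(Y=3) = 1/4

Enumerate traces; 6 have nonzero weight after conditioning:
  (Z=0, X=0, Y=3) weight 1/24
  (Z=0, X=1, Y=3) weight 1/24
  (Z=1, X=0, Y=2) weight 1/24
  (Z=1, X=1, Y=2) weight 1/8
  (Z=2, X=0, Y=1) weight 1/24
  (Z=2, X=1, Y=1) weight 1/24
Group by Y:
  weight(Y=1) = 1/12
  weight(Y=2) = 1/6
  weight(Y=3) = 1/12
Total weight = 1/12 + 1/6 + 1/12 = 1/3
P(Y=1 | obs) = 1/12 / 1/3 = 1/4
P(Y=2 | obs) = 1/6 / 1/3 = 1/2
P(Y=3 | obs) = 1/12 / 1/3 = 1/4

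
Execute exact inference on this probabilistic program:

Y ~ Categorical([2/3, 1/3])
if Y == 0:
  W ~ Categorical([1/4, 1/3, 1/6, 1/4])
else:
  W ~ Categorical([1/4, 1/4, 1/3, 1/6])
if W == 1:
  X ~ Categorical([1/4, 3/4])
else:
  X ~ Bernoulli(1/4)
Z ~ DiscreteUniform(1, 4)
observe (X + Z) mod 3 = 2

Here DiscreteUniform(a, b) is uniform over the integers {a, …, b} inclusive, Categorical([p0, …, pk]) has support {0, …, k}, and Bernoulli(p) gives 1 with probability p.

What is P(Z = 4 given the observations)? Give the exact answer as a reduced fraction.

P(Z = 4 | obs) = 29/101

Enumerate traces; 24 have nonzero weight after conditioning:
  (Y=0, W=0, X=0, Z=2) weight 1/32
  (Y=0, W=0, X=1, Z=1) weight 1/96
  (Y=0, W=0, X=1, Z=4) weight 1/96
  (Y=0, W=1, X=0, Z=2) weight 1/72
  (Y=0, W=1, X=1, Z=1) weight 1/24
  (Y=0, W=1, X=1, Z=4) weight 1/24
  (Y=0, W=2, X=0, Z=2) weight 1/48
  (Y=0, W=2, X=1, Z=1) weight 1/144
  … 16 more
Group by Z:
  weight(Z=1) = 29/288
  weight(Z=2) = 43/288
  weight(Z=4) = 29/288
Total weight = 29/288 + 43/288 + 29/288 = 101/288
P(Z=1 | obs) = 29/288 / 101/288 = 29/101
P(Z=2 | obs) = 43/288 / 101/288 = 43/101
P(Z=4 | obs) = 29/288 / 101/288 = 29/101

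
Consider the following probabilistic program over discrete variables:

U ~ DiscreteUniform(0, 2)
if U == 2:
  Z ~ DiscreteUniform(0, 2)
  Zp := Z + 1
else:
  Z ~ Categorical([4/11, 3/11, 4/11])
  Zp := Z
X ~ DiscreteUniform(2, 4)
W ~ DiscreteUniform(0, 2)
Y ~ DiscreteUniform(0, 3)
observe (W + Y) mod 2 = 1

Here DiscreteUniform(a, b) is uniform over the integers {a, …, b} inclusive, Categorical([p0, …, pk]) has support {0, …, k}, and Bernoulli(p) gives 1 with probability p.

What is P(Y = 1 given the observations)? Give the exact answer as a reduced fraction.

Enumerate traces; 162 have nonzero weight after conditioning:
  (U=0, Z=0, X=2, W=0, Y=1) weight 1/297
  (U=0, Z=0, X=2, W=0, Y=3) weight 1/297
  (U=0, Z=0, X=2, W=1, Y=0) weight 1/297
  (U=0, Z=0, X=2, W=1, Y=2) weight 1/297
  (U=0, Z=0, X=2, W=2, Y=1) weight 1/297
  (U=0, Z=0, X=2, W=2, Y=3) weight 1/297
  (U=0, Z=0, X=3, W=0, Y=1) weight 1/297
  (U=0, Z=0, X=3, W=0, Y=3) weight 1/297
  … 154 more
Group by Y:
  weight(Y=0) = 1/12
  weight(Y=1) = 1/6
  weight(Y=2) = 1/12
  weight(Y=3) = 1/6
Total weight = 1/12 + 1/6 + 1/12 + 1/6 = 1/2
P(Y=0 | obs) = 1/12 / 1/2 = 1/6
P(Y=1 | obs) = 1/6 / 1/2 = 1/3
P(Y=2 | obs) = 1/12 / 1/2 = 1/6
P(Y=3 | obs) = 1/6 / 1/2 = 1/3

P(Y = 1 | obs) = 1/3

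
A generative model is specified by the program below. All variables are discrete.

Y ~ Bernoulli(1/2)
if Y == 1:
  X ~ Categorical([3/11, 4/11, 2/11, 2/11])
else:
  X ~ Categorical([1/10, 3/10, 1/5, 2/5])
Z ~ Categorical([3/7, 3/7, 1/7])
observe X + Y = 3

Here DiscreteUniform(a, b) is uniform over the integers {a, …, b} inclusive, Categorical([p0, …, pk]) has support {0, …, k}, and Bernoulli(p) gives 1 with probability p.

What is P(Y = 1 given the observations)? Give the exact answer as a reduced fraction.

Enumerate traces; 6 have nonzero weight after conditioning:
  (Y=0, X=3, Z=0) weight 3/35
  (Y=0, X=3, Z=1) weight 3/35
  (Y=0, X=3, Z=2) weight 1/35
  (Y=1, X=2, Z=0) weight 3/77
  (Y=1, X=2, Z=1) weight 3/77
  (Y=1, X=2, Z=2) weight 1/77
Group by Y:
  weight(Y=0) = 1/5
  weight(Y=1) = 1/11
Total weight = 1/5 + 1/11 = 16/55
P(Y=0 | obs) = 1/5 / 16/55 = 11/16
P(Y=1 | obs) = 1/11 / 16/55 = 5/16

P(Y = 1 | obs) = 5/16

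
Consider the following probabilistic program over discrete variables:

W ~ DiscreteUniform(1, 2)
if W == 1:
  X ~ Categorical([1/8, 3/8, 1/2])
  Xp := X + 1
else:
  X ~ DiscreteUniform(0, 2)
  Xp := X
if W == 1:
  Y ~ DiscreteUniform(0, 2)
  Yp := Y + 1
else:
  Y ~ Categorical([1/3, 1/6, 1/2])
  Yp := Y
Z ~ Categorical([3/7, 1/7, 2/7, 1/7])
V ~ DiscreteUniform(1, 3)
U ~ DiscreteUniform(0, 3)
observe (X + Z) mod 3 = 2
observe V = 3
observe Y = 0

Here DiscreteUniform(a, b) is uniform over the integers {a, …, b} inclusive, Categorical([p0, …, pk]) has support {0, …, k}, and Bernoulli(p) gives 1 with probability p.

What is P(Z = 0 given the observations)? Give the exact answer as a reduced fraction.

Enumerate traces; 32 have nonzero weight after conditioning:
  (W=1, X=0, Y=0, Z=2, V=3, U=0) weight 1/2016
  (W=1, X=0, Y=0, Z=2, V=3, U=1) weight 1/2016
  (W=1, X=0, Y=0, Z=2, V=3, U=2) weight 1/2016
  (W=1, X=0, Y=0, Z=2, V=3, U=3) weight 1/2016
  (W=1, X=1, Y=0, Z=1, V=3, U=0) weight 1/1344
  (W=1, X=1, Y=0, Z=1, V=3, U=1) weight 1/1344
  (W=1, X=1, Y=0, Z=1, V=3, U=2) weight 1/1344
  (W=1, X=1, Y=0, Z=1, V=3, U=3) weight 1/1344
  (W=1, X=2, Y=0, Z=0, V=3, U=0) weight 1/336
  (W=1, X=2, Y=0, Z=3, V=3, U=0) weight 1/1008
  … 22 more
Group by Z:
  weight(Z=0) = 5/252
  weight(Z=1) = 17/3024
  weight(Z=2) = 11/1512
  weight(Z=3) = 5/756
Total weight = 5/252 + 17/3024 + 11/1512 + 5/756 = 17/432
P(Z=0 | obs) = 5/252 / 17/432 = 60/119
P(Z=1 | obs) = 17/3024 / 17/432 = 1/7
P(Z=2 | obs) = 11/1512 / 17/432 = 22/119
P(Z=3 | obs) = 5/756 / 17/432 = 20/119

P(Z = 0 | obs) = 60/119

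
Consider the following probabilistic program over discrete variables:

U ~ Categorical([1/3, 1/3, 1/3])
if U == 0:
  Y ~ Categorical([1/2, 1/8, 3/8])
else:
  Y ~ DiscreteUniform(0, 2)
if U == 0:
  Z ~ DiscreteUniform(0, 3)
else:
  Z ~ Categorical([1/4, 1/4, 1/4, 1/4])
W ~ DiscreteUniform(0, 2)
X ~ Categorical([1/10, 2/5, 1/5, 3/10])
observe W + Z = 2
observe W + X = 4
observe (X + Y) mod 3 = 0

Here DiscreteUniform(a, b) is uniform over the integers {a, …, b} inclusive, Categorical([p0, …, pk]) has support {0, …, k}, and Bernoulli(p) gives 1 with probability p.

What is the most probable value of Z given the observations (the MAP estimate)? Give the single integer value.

argmax_v P(Z = v | obs) = 1

Enumerate traces; 6 have nonzero weight after conditioning:
  (U=0, Y=0, Z=1, W=1, X=3) weight 1/240
  (U=0, Y=1, Z=0, W=2, X=2) weight 1/1440
  (U=1, Y=0, Z=1, W=1, X=3) weight 1/360
  (U=1, Y=1, Z=0, W=2, X=2) weight 1/540
  (U=2, Y=0, Z=1, W=1, X=3) weight 1/360
  (U=2, Y=1, Z=0, W=2, X=2) weight 1/540
Group by Z:
  weight(Z=0) = 19/4320
  weight(Z=1) = 7/720
Total weight = 19/4320 + 7/720 = 61/4320
P(Z=0 | obs) = 19/4320 / 61/4320 = 19/61
P(Z=1 | obs) = 7/720 / 61/4320 = 42/61
argmax = 1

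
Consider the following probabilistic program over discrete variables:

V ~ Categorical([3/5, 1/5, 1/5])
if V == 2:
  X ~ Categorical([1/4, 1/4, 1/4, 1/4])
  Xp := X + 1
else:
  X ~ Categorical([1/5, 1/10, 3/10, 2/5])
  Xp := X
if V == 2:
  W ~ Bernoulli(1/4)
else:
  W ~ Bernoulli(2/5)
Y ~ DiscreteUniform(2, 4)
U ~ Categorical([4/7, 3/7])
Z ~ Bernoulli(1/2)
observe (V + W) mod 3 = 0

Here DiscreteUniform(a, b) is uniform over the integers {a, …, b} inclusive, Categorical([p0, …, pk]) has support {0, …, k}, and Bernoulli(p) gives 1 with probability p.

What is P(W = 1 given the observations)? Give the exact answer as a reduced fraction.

Enumerate traces; 96 have nonzero weight after conditioning:
  (V=0, X=0, W=0, Y=2, U=0, Z=0) weight 6/875
  (V=0, X=0, W=0, Y=2, U=0, Z=1) weight 6/875
  (V=0, X=0, W=0, Y=2, U=1, Z=0) weight 9/1750
  (V=0, X=0, W=0, Y=2, U=1, Z=1) weight 9/1750
  (V=0, X=0, W=0, Y=3, U=0, Z=0) weight 6/875
  (V=0, X=0, W=0, Y=3, U=0, Z=1) weight 6/875
  (V=0, X=0, W=0, Y=3, U=1, Z=0) weight 9/1750
  (V=0, X=0, W=0, Y=3, U=1, Z=1) weight 9/1750
  (V=2, X=0, W=1, Y=2, U=0, Z=0) weight 1/840
  … 87 more
Group by W:
  weight(W=0) = 9/25
  weight(W=1) = 1/20
Total weight = 9/25 + 1/20 = 41/100
P(W=0 | obs) = 9/25 / 41/100 = 36/41
P(W=1 | obs) = 1/20 / 41/100 = 5/41

P(W = 1 | obs) = 5/41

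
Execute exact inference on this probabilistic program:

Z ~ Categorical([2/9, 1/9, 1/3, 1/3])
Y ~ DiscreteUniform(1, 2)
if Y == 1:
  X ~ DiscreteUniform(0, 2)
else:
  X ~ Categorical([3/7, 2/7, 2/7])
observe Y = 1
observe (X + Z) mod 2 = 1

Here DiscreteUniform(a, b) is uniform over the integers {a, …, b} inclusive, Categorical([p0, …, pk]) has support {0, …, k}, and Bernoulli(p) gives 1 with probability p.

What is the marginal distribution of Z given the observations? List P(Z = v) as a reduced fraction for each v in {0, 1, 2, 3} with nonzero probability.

P(Z=0) = 2/13, P(Z=1) = 2/13, P(Z=2) = 3/13, P(Z=3) = 6/13

Enumerate traces; 6 have nonzero weight after conditioning:
  (Z=0, Y=1, X=1) weight 1/27
  (Z=1, Y=1, X=0) weight 1/54
  (Z=1, Y=1, X=2) weight 1/54
  (Z=2, Y=1, X=1) weight 1/18
  (Z=3, Y=1, X=0) weight 1/18
  (Z=3, Y=1, X=2) weight 1/18
Group by Z:
  weight(Z=0) = 1/27
  weight(Z=1) = 1/27
  weight(Z=2) = 1/18
  weight(Z=3) = 1/9
Total weight = 1/27 + 1/27 + 1/18 + 1/9 = 13/54
P(Z=0 | obs) = 1/27 / 13/54 = 2/13
P(Z=1 | obs) = 1/27 / 13/54 = 2/13
P(Z=2 | obs) = 1/18 / 13/54 = 3/13
P(Z=3 | obs) = 1/9 / 13/54 = 6/13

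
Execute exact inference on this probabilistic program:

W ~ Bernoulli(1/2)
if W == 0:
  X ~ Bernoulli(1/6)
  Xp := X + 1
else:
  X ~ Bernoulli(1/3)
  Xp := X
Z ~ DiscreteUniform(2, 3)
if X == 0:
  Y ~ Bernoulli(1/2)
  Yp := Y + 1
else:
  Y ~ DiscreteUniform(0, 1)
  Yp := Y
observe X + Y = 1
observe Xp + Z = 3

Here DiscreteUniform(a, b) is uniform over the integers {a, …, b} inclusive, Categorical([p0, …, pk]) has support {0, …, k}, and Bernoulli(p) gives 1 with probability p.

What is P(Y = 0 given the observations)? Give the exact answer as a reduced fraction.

Enumerate traces; 3 have nonzero weight after conditioning:
  (W=0, X=0, Z=2, Y=1) weight 5/48
  (W=1, X=0, Z=3, Y=1) weight 1/12
  (W=1, X=1, Z=2, Y=0) weight 1/24
Group by Y:
  weight(Y=0) = 1/24
  weight(Y=1) = 3/16
Total weight = 1/24 + 3/16 = 11/48
P(Y=0 | obs) = 1/24 / 11/48 = 2/11
P(Y=1 | obs) = 3/16 / 11/48 = 9/11

P(Y = 0 | obs) = 2/11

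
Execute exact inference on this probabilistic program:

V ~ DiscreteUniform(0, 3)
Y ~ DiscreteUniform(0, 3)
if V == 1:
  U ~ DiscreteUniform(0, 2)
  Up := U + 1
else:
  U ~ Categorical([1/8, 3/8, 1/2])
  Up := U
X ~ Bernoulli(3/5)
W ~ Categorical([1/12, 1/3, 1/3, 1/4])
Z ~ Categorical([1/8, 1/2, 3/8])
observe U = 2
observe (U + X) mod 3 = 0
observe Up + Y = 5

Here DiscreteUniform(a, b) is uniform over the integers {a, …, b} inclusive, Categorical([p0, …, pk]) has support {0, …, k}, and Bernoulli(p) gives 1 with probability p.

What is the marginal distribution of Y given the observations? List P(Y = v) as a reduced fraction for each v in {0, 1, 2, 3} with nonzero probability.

P(Y=2) = 2/11, P(Y=3) = 9/11

Enumerate traces; 48 have nonzero weight after conditioning:
  (V=0, Y=3, U=2, X=1, W=0, Z=0) weight 1/5120
  (V=0, Y=3, U=2, X=1, W=0, Z=1) weight 1/1280
  (V=0, Y=3, U=2, X=1, W=0, Z=2) weight 3/5120
  (V=0, Y=3, U=2, X=1, W=1, Z=0) weight 1/1280
  (V=0, Y=3, U=2, X=1, W=1, Z=1) weight 1/320
  (V=0, Y=3, U=2, X=1, W=1, Z=2) weight 3/1280
  (V=0, Y=3, U=2, X=1, W=2, Z=0) weight 1/1280
  (V=0, Y=3, U=2, X=1, W=2, Z=1) weight 1/320
  (V=1, Y=2, U=2, X=1, W=0, Z=0) weight 1/7680
  … 39 more
Group by Y:
  weight(Y=2) = 1/80
  weight(Y=3) = 9/160
Total weight = 1/80 + 9/160 = 11/160
P(Y=2 | obs) = 1/80 / 11/160 = 2/11
P(Y=3 | obs) = 9/160 / 11/160 = 9/11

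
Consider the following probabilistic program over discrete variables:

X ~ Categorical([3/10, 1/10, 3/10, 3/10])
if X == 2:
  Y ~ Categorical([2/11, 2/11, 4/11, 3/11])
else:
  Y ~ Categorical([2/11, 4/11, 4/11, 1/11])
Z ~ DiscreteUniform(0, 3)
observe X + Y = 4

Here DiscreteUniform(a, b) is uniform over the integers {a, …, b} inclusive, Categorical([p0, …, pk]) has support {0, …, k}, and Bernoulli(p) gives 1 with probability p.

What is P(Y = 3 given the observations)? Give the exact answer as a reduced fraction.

Enumerate traces; 12 have nonzero weight after conditioning:
  (X=1, Y=3, Z=0) weight 1/440
  (X=1, Y=3, Z=1) weight 1/440
  (X=1, Y=3, Z=2) weight 1/440
  (X=1, Y=3, Z=3) weight 1/440
  (X=2, Y=2, Z=0) weight 3/110
  (X=2, Y=2, Z=1) weight 3/110
  (X=2, Y=2, Z=2) weight 3/110
  (X=2, Y=2, Z=3) weight 3/110
  (X=3, Y=1, Z=0) weight 3/110
  … 3 more
Group by Y:
  weight(Y=1) = 6/55
  weight(Y=2) = 6/55
  weight(Y=3) = 1/110
Total weight = 6/55 + 6/55 + 1/110 = 5/22
P(Y=1 | obs) = 6/55 / 5/22 = 12/25
P(Y=2 | obs) = 6/55 / 5/22 = 12/25
P(Y=3 | obs) = 1/110 / 5/22 = 1/25

P(Y = 3 | obs) = 1/25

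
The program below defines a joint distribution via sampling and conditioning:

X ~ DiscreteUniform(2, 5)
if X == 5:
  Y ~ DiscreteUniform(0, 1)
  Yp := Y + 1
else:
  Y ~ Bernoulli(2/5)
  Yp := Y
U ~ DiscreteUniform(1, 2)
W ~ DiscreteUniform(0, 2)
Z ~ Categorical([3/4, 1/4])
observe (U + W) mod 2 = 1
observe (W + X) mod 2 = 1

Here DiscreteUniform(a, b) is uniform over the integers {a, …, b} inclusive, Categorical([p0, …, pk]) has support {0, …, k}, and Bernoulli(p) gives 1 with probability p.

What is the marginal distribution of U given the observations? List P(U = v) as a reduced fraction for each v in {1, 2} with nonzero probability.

P(U=1) = 2/3, P(U=2) = 1/3

Enumerate traces; 24 have nonzero weight after conditioning:
  (X=2, Y=0, U=2, W=1, Z=0) weight 3/160
  (X=2, Y=0, U=2, W=1, Z=1) weight 1/160
  (X=2, Y=1, U=2, W=1, Z=0) weight 1/80
  (X=2, Y=1, U=2, W=1, Z=1) weight 1/240
  (X=3, Y=0, U=1, W=0, Z=0) weight 3/160
  (X=3, Y=0, U=1, W=0, Z=1) weight 1/160
  (X=3, Y=0, U=1, W=2, Z=0) weight 3/160
  (X=3, Y=0, U=1, W=2, Z=1) weight 1/160
  … 16 more
Group by U:
  weight(U=1) = 1/6
  weight(U=2) = 1/12
Total weight = 1/6 + 1/12 = 1/4
P(U=1 | obs) = 1/6 / 1/4 = 2/3
P(U=2 | obs) = 1/12 / 1/4 = 1/3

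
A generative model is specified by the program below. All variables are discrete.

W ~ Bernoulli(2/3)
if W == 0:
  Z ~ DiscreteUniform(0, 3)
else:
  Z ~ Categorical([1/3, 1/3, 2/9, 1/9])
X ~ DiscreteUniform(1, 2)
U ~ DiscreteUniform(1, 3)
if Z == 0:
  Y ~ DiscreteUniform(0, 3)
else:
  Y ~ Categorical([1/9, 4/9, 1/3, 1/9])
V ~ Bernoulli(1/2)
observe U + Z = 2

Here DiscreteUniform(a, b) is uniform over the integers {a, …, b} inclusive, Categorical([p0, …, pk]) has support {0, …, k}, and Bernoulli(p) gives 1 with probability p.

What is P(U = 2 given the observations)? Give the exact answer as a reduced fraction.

P(U = 2 | obs) = 1/2

Enumerate traces; 64 have nonzero weight after conditioning:
  (W=0, Z=0, X=1, U=2, Y=0, V=0) weight 1/576
  (W=0, Z=0, X=1, U=2, Y=0, V=1) weight 1/576
  (W=0, Z=0, X=1, U=2, Y=1, V=0) weight 1/576
  (W=0, Z=0, X=1, U=2, Y=1, V=1) weight 1/576
  (W=0, Z=0, X=1, U=2, Y=2, V=0) weight 1/576
  (W=0, Z=0, X=1, U=2, Y=2, V=1) weight 1/576
  (W=0, Z=0, X=1, U=2, Y=3, V=0) weight 1/576
  (W=0, Z=0, X=1, U=2, Y=3, V=1) weight 1/576
  (W=0, Z=1, X=1, U=1, Y=0, V=0) weight 1/1296
  … 55 more
Group by U:
  weight(U=1) = 11/108
  weight(U=2) = 11/108
Total weight = 11/108 + 11/108 = 11/54
P(U=1 | obs) = 11/108 / 11/54 = 1/2
P(U=2 | obs) = 11/108 / 11/54 = 1/2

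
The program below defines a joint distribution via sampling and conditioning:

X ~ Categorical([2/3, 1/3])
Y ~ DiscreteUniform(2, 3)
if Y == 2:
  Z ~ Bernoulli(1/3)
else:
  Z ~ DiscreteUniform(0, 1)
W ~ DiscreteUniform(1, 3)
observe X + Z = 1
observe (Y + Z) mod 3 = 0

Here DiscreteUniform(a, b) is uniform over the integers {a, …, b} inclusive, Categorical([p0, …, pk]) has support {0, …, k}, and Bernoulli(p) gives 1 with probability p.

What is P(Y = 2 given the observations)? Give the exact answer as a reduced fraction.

Enumerate traces; 6 have nonzero weight after conditioning:
  (X=0, Y=2, Z=1, W=1) weight 1/27
  (X=0, Y=2, Z=1, W=2) weight 1/27
  (X=0, Y=2, Z=1, W=3) weight 1/27
  (X=1, Y=3, Z=0, W=1) weight 1/36
  (X=1, Y=3, Z=0, W=2) weight 1/36
  (X=1, Y=3, Z=0, W=3) weight 1/36
Group by Y:
  weight(Y=2) = 1/9
  weight(Y=3) = 1/12
Total weight = 1/9 + 1/12 = 7/36
P(Y=2 | obs) = 1/9 / 7/36 = 4/7
P(Y=3 | obs) = 1/12 / 7/36 = 3/7

P(Y = 2 | obs) = 4/7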